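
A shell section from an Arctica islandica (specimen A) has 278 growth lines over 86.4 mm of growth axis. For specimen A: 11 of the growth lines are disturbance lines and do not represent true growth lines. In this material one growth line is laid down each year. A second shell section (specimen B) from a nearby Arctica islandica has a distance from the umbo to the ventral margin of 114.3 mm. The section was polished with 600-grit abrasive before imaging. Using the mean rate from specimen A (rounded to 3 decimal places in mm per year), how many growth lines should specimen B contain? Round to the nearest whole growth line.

353 growth lines

Specimen A: after corrections the count is 278 − 11 = 267 growth lines.
A: Extension rate ≈ 86.4 / 267 = 0.324 mm/yr.
Specimen B: 114.3 mm / 0.324 mm per year = 352.78 years ≈ 353 growth lines.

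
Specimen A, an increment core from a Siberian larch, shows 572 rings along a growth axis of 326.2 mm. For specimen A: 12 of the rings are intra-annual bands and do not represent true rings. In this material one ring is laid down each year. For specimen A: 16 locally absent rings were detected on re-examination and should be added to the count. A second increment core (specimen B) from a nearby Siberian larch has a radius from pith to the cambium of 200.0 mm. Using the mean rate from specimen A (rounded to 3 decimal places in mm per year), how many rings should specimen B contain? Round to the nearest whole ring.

353 rings

Specimen A: adjusted count: 572 − 12 + 16 = 576 rings.
A: Mean rate = 326.2 mm / 576 years ≈ 0.566 mm/yr.
Specimen B: 200.0 mm / 0.566 mm per year = 353.36 years ≈ 353 rings.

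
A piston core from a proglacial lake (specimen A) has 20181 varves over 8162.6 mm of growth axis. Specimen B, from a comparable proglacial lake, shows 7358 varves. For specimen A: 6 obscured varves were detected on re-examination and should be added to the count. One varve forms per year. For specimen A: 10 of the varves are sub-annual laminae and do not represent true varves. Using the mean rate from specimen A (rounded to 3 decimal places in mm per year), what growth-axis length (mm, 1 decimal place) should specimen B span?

2980.0 mm

Specimen A: after corrections the count is 20181 − 10 + 6 = 20177 varves.
A: 8162.6 mm over 20177 years gives 8162.6 / 20177 ≈ 0.405 mm per year.
For B, 0.405 mm/year × 7358 years = 2980.0 mm.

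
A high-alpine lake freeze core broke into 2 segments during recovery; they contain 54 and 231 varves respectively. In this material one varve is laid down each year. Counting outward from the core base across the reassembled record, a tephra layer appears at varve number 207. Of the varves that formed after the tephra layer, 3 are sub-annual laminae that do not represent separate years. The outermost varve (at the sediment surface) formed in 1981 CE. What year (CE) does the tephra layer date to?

1906 CE

Total varves = 54 + 231 = 285.
285 − 207 = 78 varves lie beyond the tephra layer toward the sediment surface.
Removing the 3 false varves leaves 78 − 3 = 75 true varves beyond the tephra layer.
Counting back 75 years from 1981 CE places the tephra layer in 1981 − 75 = 1906 CE.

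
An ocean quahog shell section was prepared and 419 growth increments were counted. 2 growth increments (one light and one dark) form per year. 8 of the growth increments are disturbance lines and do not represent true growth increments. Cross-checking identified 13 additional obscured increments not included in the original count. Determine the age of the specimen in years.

Adjusted count: 419 − 8 + 13 = 424 growth increments.
With 2 growth increments per year, 424 / 2 = 212 years.

212 years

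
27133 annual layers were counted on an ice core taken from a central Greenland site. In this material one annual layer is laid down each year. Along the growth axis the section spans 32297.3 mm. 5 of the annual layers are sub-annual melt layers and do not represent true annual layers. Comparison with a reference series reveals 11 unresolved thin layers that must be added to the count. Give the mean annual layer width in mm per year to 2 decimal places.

True annual layer count = 27133 − 5 + 11 = 27139.
32297.3 mm over 27139 years gives 32297.3 / 27139 ≈ 1.19 mm per year.

1.19 mm per year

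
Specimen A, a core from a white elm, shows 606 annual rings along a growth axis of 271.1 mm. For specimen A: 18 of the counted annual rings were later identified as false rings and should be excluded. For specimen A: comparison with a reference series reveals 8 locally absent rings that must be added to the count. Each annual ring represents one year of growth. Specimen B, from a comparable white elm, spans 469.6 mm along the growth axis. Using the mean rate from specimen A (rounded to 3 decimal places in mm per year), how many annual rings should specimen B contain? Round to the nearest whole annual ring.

1032 annual rings

Specimen A: after corrections the count is 606 − 18 + 8 = 596 annual rings.
A: Extension rate ≈ 271.1 / 596 = 0.455 mm per year.
B spans 469.6 / 0.455 = 1032.09 years ≈ 1032 annual rings.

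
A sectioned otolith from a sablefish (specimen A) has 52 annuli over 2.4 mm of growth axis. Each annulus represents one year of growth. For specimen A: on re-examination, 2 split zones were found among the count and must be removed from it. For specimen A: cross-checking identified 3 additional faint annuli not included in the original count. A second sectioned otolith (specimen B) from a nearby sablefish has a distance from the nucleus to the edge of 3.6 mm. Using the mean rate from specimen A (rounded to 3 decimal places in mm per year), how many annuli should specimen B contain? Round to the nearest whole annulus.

Specimen A: adjusted count: 52 − 2 + 3 = 53 annuli.
A: Mean rate = 2.4 mm / 53 years ≈ 0.045 mm/yr.
Specimen B: 3.6 mm / 0.045 mm per year = 80.00 years ≈ 80 annuli.

80 annuli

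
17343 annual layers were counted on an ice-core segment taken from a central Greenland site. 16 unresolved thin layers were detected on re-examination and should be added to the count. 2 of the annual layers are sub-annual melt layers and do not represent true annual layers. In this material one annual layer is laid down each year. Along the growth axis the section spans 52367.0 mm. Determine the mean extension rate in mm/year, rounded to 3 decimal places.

3.017 mm/year

Adjusted count: 17343 − 2 + 16 = 17357 annual layers.
52367.0 mm over 17357 years gives 52367.0 / 17357 ≈ 3.017 mm/year.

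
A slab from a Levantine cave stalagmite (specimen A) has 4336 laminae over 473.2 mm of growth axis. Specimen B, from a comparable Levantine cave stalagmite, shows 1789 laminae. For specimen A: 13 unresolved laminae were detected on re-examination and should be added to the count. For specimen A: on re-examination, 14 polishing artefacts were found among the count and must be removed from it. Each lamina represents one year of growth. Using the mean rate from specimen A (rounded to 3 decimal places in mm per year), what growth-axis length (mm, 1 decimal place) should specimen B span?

195.0 mm

Specimen A: adjusted count: 4336 − 14 + 13 = 4335 laminae.
A: Mean rate = 473.2 mm / 4335 years ≈ 0.109 mm per year.
Length of B = 0.109 × 1789 = 195.0 mm.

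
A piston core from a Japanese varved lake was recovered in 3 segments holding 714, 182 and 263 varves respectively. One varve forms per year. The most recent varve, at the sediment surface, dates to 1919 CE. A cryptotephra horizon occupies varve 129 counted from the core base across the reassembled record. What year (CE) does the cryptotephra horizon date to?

Total varves = 714 + 182 + 263 = 1159.
Between varve 129 and the sediment surface there are 1159 − 129 = 1030 varves.
Counting back 1030 years from 1919 CE places the cryptotephra horizon in 1919 − 1030 = 889 CE.

889 CE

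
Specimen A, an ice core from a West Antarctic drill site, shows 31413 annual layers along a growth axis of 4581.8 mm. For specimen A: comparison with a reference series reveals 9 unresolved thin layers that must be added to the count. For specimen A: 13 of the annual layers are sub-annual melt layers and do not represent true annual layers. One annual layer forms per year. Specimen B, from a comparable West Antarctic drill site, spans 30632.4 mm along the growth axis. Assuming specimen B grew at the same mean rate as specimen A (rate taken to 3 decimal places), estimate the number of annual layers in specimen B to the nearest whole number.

209811 annual layers

Specimen A: true annual layer count = 31413 − 13 + 9 = 31409.
A: Mean rate = 4581.8 mm / 31409 years ≈ 0.146 mm per year.
Specimen B: 30632.4 mm / 0.146 mm per year = 209810.96 years ≈ 209811 annual layers.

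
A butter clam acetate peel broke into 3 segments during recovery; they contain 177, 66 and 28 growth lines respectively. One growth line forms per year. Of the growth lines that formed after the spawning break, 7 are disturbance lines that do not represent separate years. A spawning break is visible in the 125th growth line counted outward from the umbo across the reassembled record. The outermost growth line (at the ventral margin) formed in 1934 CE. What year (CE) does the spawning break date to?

1795 CE

Total growth lines = 177 + 66 + 28 = 271.
Between growth line 125 and the ventral margin there are 271 − 125 = 146 growth lines.
Excluding 7 false growth lines: 146 − 7 = 139.
The growth line at the ventral margin is 1934 CE, so the spawning break dates to 1934 − 139 = 1795 CE.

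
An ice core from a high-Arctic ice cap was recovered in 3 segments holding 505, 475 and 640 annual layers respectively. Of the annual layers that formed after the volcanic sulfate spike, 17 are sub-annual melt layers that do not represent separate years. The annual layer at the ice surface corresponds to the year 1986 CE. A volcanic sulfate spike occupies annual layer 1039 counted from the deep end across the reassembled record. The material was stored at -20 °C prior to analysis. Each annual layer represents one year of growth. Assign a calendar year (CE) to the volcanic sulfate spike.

1422 CE

Total annual layers = 505 + 475 + 640 = 1620.
The volcanic sulfate spike sits at annual layer 1039 from the deep end, so 1620 − 1039 = 581 annual layers formed after it.
581 − 17 false = 564 true annual layers after the volcanic sulfate spike.
1986 − 564 = 1422 CE.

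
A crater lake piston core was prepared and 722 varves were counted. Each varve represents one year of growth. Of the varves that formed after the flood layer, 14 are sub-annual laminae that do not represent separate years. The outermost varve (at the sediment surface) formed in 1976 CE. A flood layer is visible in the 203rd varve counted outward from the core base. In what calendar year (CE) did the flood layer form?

The flood layer sits at varve 203 from the core base, so 722 − 203 = 519 varves formed after it.
Removing the 14 false varves leaves 519 − 14 = 505 true varves beyond the flood layer.
1976 − 505 = 1471 CE.

1471 CE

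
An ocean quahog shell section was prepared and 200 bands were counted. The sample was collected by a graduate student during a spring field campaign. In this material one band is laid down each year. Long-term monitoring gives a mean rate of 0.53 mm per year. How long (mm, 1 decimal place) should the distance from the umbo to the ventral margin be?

106.0 mm

200 years of growth are recorded.
200 years at 0.53 mm/year gives 0.53 × 200 = 106.0 mm.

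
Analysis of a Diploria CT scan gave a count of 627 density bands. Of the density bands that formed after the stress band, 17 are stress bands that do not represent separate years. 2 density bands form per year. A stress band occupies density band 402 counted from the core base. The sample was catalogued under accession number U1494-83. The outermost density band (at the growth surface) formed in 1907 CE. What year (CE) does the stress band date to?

627 − 402 = 225 density bands lie beyond the stress band toward the growth surface.
Removing the 17 false density bands leaves 225 − 17 = 208 true density bands beyond the stress band.
Dividing by 2 density bands per year: 208 / 2 = 104 years.
1907 − 104 = 1803 CE.

1803 CE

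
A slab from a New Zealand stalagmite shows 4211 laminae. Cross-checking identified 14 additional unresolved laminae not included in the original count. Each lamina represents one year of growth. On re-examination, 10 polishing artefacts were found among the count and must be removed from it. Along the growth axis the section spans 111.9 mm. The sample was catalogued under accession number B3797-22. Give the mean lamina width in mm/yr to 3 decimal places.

0.027 mm/yr

True lamina count = 4211 − 10 + 14 = 4215.
111.9 mm over 4215 years gives 111.9 / 4215 ≈ 0.027 mm/yr.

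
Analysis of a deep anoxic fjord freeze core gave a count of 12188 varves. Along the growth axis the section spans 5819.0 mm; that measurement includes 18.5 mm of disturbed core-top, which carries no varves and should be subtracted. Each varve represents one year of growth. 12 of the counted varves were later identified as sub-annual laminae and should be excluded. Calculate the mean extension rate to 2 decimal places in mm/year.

Adjusted count: 12188 − 12 = 12176 varves.
The growth record spans 5819.0 − 18.5 = 5800.5 mm.
Mean rate = 5800.5 mm / 12176 years ≈ 0.48 mm/year.

0.48 mm/year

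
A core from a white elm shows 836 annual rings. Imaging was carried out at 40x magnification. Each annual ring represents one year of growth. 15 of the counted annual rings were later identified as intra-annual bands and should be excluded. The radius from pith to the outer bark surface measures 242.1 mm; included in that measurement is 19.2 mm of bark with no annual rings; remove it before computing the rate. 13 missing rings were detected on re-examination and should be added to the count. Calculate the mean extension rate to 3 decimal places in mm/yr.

True annual ring count = 836 − 15 + 13 = 834.
Removing the 19.2 mm offcut leaves 242.1 − 19.2 = 222.9 mm.
Mean rate = 222.9 mm / 834 years ≈ 0.267 mm/yr.

0.267 mm/yr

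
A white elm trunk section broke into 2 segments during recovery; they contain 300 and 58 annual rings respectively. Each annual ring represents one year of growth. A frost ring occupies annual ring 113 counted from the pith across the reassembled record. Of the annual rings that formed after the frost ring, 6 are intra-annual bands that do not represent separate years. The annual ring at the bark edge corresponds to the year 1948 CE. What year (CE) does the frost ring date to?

Total annual rings = 300 + 58 = 358.
358 − 113 = 245 annual rings lie beyond the frost ring toward the bark edge.
Excluding 6 false annual rings: 245 − 6 = 239.
The annual ring at the bark edge is 1948 CE, so the frost ring dates to 1948 − 239 = 1709 CE.

1709 CE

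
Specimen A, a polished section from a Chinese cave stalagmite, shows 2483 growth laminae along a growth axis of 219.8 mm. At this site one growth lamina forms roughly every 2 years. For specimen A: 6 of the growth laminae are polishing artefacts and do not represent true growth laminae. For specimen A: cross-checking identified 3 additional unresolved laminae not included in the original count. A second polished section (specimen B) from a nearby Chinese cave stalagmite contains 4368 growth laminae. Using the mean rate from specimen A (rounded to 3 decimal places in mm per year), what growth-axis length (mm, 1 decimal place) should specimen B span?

Specimen A: correcting the raw count gives 2483 − 6 + 3 = 2480 true growth laminae.
Specimen A: multiplying by 2 years per growth lamina: 2480 × 2 = 4960 years.
A: 219.8 mm over 4960 years gives 219.8 / 4960 ≈ 0.044 mm/yr.
Specimen B: multiplying by 2 years per growth lamina: 4368 × 2 = 8736 years. Length of B = 0.044 × 8736 = 384.4 mm.

384.4 mm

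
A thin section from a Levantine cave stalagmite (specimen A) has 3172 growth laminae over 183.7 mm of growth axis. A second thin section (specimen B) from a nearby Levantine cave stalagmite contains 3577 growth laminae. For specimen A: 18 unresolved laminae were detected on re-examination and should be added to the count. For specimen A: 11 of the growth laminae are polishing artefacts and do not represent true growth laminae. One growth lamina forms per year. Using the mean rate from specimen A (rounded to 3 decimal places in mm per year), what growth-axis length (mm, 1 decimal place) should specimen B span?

207.5 mm

Specimen A: adjusted count: 3172 − 11 + 18 = 3179 growth laminae.
A: Extension rate ≈ 183.7 / 3179 = 0.058 mm/year.
For B, 0.058 mm/year × 3577 years = 207.5 mm.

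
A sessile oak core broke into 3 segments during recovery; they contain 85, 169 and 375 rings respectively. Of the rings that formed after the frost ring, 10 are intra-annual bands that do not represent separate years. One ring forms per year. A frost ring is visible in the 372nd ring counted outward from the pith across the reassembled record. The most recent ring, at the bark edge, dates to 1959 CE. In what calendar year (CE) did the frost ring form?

1712 CE

Total rings = 85 + 169 + 375 = 629.
The frost ring sits at ring 372 from the pith, so 629 − 372 = 257 rings formed after it.
Excluding 10 false rings: 257 − 10 = 247.
Counting back 247 years from 1959 CE places the frost ring in 1959 − 247 = 1712 CE.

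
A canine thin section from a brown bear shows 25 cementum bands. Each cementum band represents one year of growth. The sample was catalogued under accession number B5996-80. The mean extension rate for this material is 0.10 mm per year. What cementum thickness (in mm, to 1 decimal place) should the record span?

25 years of growth are recorded.
Predicted length = 0.10 mm/year × 25 years = 2.5 mm.

2.5 mm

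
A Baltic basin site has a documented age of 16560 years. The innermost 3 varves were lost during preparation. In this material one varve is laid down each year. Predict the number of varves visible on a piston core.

At one varve per year, 16560 years correspond to 16560 varves.
16560 − 3 missed = 16557 varves expected in the prepared section.

16557 varves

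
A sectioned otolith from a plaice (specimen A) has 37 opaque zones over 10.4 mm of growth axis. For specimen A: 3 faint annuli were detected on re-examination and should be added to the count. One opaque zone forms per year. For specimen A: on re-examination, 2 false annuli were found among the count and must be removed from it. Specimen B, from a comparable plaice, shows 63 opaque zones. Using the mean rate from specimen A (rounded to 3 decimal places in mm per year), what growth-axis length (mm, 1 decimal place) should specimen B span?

17.3 mm

Specimen A: correcting the raw count gives 37 − 2 + 3 = 38 true opaque zones.
A: 10.4 mm over 38 years gives 10.4 / 38 ≈ 0.274 mm/year.
B's length ≈ 0.274 × 63 = 17.3 mm.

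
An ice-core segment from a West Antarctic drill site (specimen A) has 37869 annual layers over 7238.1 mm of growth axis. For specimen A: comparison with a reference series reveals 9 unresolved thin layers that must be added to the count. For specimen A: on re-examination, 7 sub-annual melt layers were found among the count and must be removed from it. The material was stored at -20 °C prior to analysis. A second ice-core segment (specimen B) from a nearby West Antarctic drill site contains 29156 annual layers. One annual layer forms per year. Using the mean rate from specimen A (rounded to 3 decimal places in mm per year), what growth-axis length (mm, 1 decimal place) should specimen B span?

Specimen A: correcting the raw count gives 37869 − 7 + 9 = 37871 true annual layers.
A: 7238.1 mm over 37871 years gives 7238.1 / 37871 ≈ 0.191 mm/yr.
Length of B = 0.191 × 29156 = 5568.8 mm.

5568.8 mm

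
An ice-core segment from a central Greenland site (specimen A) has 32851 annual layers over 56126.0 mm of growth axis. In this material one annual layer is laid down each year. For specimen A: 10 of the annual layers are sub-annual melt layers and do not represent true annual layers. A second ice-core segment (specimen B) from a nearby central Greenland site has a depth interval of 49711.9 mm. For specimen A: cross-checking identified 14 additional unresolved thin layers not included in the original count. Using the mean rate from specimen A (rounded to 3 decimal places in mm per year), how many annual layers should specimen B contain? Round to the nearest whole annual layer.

29105 annual layers

Specimen A: adjusted count: 32851 − 10 + 14 = 32855 annual layers.
A: 56126.0 mm over 32855 years gives 56126.0 / 32855 ≈ 1.708 mm/yr.
Specimen B: 49711.9 mm / 1.708 mm per year = 29105.33 years ≈ 29105 annual layers.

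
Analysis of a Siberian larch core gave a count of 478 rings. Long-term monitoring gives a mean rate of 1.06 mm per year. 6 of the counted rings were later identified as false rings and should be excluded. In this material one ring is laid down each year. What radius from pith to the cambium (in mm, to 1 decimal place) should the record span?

500.3 mm

True ring count = 478 − 6 = 472.
Length ≈ 1.06 × 472 = 500.3 mm.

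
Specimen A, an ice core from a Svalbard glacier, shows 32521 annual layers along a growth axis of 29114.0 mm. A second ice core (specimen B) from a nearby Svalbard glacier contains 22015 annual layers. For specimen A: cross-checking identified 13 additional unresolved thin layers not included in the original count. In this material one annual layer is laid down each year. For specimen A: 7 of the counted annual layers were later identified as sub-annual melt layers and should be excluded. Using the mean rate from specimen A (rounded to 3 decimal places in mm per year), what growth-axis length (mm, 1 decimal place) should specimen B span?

19703.4 mm

Specimen A: adjusted count: 32521 − 7 + 13 = 32527 annual layers.
A: 29114.0 mm over 32527 years gives 29114.0 / 32527 ≈ 0.895 mm/yr.
Length of B = 0.895 × 22015 = 19703.4 mm.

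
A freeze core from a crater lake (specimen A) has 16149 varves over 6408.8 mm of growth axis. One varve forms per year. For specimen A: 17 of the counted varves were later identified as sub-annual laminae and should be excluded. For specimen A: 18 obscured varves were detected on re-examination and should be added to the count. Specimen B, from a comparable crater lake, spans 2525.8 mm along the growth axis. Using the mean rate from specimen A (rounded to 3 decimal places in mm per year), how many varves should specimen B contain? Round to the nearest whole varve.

6362 varves

Specimen A: after corrections the count is 16149 − 17 + 18 = 16150 varves.
A: Mean rate = 6408.8 mm / 16150 years ≈ 0.397 mm/yr.
For B, 2525.8 / 0.397 = 6362.22 years ≈ 6362 varves.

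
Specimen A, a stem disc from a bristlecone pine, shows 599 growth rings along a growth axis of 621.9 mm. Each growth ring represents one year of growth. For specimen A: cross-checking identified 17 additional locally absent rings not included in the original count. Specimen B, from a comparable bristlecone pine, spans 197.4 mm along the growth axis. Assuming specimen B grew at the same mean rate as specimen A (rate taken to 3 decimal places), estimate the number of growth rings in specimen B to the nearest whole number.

195 growth rings

Specimen A: true growth ring count = 599 + 17 = 616.
A: Extension rate ≈ 621.9 / 616 = 1.010 mm/year.
Specimen B: 197.4 mm / 1.010 mm per year = 195.45 years ≈ 195 growth rings.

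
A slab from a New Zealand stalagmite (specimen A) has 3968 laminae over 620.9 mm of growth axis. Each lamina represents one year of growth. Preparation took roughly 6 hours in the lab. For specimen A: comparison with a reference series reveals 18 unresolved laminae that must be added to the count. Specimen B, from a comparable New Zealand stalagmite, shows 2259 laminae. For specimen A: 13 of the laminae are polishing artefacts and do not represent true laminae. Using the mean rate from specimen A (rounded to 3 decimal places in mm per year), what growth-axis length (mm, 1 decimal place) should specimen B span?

352.4 mm

Specimen A: adjusted count: 3968 − 13 + 18 = 3973 laminae.
A: Extension rate ≈ 620.9 / 3973 = 0.156 mm/yr.
For B, 0.156 mm/year × 2259 years = 352.4 mm.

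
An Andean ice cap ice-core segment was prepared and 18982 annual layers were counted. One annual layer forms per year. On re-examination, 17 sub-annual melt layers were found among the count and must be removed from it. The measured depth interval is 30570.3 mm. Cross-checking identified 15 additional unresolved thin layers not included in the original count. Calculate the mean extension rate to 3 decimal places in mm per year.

1.611 mm per year

After corrections the count is 18982 − 17 + 15 = 18980 annual layers.
30570.3 mm over 18980 years gives 30570.3 / 18980 ≈ 1.611 mm per year.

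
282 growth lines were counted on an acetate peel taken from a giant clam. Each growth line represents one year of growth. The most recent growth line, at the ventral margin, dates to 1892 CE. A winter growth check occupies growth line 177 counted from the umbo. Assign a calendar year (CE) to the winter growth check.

1787 CE

Between growth line 177 and the ventral margin there are 282 − 177 = 105 growth lines.
Counting back 105 years from 1892 CE places the winter growth check in 1892 − 105 = 1787 CE.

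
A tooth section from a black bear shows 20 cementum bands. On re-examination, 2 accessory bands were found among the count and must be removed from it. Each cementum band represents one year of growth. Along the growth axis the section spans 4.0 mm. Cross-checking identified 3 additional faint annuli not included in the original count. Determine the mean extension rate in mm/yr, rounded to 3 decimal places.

0.190 mm/yr

True cementum band count = 20 − 2 + 3 = 21.
Mean rate = 4.0 mm / 21 years ≈ 0.190 mm/yr.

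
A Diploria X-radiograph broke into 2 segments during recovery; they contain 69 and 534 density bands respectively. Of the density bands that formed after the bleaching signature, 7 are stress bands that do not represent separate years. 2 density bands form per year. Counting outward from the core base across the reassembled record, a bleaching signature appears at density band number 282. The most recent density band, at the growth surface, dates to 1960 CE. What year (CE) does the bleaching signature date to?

1803 CE

Total density bands = 69 + 534 = 603.
603 − 282 = 321 density bands lie beyond the bleaching signature toward the growth surface.
321 − 7 false = 314 true density bands after the bleaching signature.
With 2 density bands per year, 314 / 2 = 157 years.
1960 − 157 = 1803 CE.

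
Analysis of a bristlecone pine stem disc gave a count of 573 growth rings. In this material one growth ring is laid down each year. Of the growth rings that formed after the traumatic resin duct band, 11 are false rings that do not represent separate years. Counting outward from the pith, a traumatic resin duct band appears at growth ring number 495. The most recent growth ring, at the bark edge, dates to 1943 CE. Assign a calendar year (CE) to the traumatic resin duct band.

1876 CE

Between growth ring 495 and the bark edge there are 573 − 495 = 78 growth rings.
78 − 11 false = 67 true growth rings after the traumatic resin duct band.
Counting back 67 years from 1943 CE places the traumatic resin duct band in 1943 − 67 = 1876 CE.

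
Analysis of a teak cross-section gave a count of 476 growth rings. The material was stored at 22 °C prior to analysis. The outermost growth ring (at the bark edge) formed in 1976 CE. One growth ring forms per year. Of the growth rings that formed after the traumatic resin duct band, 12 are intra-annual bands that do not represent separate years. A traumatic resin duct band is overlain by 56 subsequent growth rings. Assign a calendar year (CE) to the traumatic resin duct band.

56 growth rings formed after the traumatic resin duct band.
56 − 12 false = 44 true growth rings after the traumatic resin duct band.
The growth ring at the bark edge is 1976 CE, so the traumatic resin duct band dates to 1976 − 44 = 1932 CE.

1932 CE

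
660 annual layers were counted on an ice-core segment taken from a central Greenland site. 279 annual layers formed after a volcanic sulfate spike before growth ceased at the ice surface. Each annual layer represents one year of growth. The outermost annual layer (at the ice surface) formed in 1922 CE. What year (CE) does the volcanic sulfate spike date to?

There are 279 annual layers younger than the volcanic sulfate spike.
Counting back 279 years from 1922 CE places the volcanic sulfate spike in 1922 − 279 = 1643 CE.

1643 CE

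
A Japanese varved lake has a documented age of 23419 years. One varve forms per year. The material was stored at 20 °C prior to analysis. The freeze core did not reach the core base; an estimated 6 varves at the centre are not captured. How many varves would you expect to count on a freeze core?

23413 varves

At one varve per year, 23419 years correspond to 23419 varves.
23419 − 6 missed = 23413 varves expected in the prepared section.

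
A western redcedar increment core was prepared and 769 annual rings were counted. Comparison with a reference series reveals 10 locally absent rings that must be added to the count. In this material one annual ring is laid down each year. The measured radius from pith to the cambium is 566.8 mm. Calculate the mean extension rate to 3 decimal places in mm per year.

Correcting the raw count gives 769 + 10 = 779 true annual rings.
Mean rate = 566.8 mm / 779 years ≈ 0.728 mm per year.

0.728 mm per year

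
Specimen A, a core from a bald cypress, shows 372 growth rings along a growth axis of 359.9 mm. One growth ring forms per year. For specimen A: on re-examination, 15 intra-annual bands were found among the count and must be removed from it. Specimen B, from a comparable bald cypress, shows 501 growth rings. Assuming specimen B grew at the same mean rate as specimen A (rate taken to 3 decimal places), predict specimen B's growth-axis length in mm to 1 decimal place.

505.0 mm

Specimen A: correcting the raw count gives 372 − 15 = 357 true growth rings.
A: Mean rate = 359.9 mm / 357 years ≈ 1.008 mm/year.
For B, 1.008 mm/year × 501 years = 505.0 mm.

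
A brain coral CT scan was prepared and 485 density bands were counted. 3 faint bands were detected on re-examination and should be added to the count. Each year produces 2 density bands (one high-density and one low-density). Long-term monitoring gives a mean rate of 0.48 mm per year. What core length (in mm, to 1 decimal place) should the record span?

Adjusted count: 485 + 3 = 488 density bands.
With 2 density bands per year, 488 / 2 = 244 years.
244 years at 0.48 mm/year gives 0.48 × 244 = 117.1 mm.

117.1 mm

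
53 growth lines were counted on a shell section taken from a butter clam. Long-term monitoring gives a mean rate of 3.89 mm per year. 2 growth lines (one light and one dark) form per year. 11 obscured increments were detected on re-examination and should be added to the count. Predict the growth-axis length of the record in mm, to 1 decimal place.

124.5 mm

Correcting the raw count gives 53 + 11 = 64 true growth lines.
Dividing by 2 growth lines per year: 64 / 2 = 32 years.
Length ≈ 3.89 × 32 = 124.5 mm.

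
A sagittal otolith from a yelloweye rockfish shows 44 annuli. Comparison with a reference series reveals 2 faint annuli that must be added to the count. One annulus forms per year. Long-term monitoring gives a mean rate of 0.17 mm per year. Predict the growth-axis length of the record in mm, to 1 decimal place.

7.8 mm

True annulus count = 44 + 2 = 46.
Predicted length = 0.17 mm/year × 46 years = 7.8 mm.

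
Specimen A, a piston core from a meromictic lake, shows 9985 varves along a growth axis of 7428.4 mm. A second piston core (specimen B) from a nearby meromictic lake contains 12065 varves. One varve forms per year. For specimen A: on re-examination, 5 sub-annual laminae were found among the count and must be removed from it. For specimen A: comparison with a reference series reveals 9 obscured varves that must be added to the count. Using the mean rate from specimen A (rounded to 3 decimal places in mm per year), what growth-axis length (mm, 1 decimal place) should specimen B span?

Specimen A: after corrections the count is 9985 − 5 + 9 = 9989 varves.
A: Mean rate = 7428.4 mm / 9989 years ≈ 0.744 mm/yr.
For B, 0.744 mm/year × 12065 years = 8976.4 mm.

8976.4 mm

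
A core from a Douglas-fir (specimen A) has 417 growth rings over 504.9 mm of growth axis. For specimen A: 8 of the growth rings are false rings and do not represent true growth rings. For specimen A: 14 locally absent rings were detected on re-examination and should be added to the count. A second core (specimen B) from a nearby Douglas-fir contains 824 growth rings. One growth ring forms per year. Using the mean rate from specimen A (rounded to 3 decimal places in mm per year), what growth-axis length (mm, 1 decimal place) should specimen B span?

Specimen A: after corrections the count is 417 − 8 + 14 = 423 growth rings.
A: 504.9 mm over 423 years gives 504.9 / 423 ≈ 1.194 mm/year.
Length of B = 1.194 × 824 = 983.9 mm.

983.9 mm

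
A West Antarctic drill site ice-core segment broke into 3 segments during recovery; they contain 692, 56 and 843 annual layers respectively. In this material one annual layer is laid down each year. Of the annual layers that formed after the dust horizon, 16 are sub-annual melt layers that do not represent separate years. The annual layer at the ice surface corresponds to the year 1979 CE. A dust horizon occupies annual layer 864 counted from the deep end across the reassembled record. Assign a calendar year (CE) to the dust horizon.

1268 CE

Total annual layers = 692 + 56 + 843 = 1591.
The dust horizon sits at annual layer 864 from the deep end, so 1591 − 864 = 727 annual layers formed after it.
Removing the 16 false annual layers leaves 727 − 16 = 711 true annual layers beyond the dust horizon.
The annual layer at the ice surface is 1979 CE, so the dust horizon dates to 1979 − 711 = 1268 CE.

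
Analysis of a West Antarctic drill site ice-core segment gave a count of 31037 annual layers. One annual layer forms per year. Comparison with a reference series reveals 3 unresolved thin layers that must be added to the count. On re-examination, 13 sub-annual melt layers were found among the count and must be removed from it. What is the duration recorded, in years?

Correcting the raw count gives 31037 − 13 + 3 = 31027 true annual layers.
At one annual layer per year, that is 31027 years.

31027 years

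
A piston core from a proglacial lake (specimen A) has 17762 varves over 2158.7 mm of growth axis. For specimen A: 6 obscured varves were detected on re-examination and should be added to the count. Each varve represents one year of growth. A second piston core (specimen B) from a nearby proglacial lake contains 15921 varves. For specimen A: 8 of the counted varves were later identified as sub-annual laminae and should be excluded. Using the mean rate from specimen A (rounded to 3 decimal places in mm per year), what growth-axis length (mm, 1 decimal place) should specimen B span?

1942.4 mm

Specimen A: true varve count = 17762 − 8 + 6 = 17760.
A: Extension rate ≈ 2158.7 / 17760 = 0.122 mm/yr.
B's length ≈ 0.122 × 15921 = 1942.4 mm.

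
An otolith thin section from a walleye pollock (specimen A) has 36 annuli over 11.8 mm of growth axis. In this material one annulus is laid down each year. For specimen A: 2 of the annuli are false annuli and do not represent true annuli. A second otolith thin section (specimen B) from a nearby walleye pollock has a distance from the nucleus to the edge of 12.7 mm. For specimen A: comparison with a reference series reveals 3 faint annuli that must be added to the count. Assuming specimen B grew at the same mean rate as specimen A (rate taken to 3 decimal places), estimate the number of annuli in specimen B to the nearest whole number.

40 annuli

Specimen A: after corrections the count is 36 − 2 + 3 = 37 annuli.
A: Mean rate = 11.8 mm / 37 years ≈ 0.319 mm/year.
Specimen B: 12.7 mm / 0.319 mm per year = 39.81 years ≈ 40 annuli.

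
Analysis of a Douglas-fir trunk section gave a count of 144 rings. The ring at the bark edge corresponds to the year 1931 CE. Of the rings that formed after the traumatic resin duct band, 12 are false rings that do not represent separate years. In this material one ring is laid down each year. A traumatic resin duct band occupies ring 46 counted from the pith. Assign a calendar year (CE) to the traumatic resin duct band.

1845 CE

144 − 46 = 98 rings lie beyond the traumatic resin duct band toward the bark edge.
98 − 12 false = 86 true rings after the traumatic resin duct band.
Counting back 86 years from 1931 CE places the traumatic resin duct band in 1931 − 86 = 1845 CE.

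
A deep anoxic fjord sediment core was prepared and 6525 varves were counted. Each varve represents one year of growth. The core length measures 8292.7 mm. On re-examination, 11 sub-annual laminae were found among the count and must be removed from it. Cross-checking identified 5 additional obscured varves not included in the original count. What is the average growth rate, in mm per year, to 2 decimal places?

1.27 mm per year

Adjusted count: 6525 − 11 + 5 = 6519 varves.
Mean rate = 8292.7 mm / 6519 years ≈ 1.27 mm per year.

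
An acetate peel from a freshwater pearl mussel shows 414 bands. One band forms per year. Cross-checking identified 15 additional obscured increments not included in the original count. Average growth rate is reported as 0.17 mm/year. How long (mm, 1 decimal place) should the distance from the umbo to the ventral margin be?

True band count = 414 + 15 = 429.
Predicted length = 0.17 mm/year × 429 years = 72.9 mm.

72.9 mm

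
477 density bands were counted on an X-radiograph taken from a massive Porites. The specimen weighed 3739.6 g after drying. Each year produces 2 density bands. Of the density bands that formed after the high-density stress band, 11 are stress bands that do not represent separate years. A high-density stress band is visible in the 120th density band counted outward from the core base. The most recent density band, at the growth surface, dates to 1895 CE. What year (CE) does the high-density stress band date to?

The high-density stress band sits at density band 120 from the core base, so 477 − 120 = 357 density bands formed after it.
Excluding 11 false density bands: 357 − 11 = 346.
Dividing by 2 density bands per year: 346 / 2 = 173 years.
Counting back 173 years from 1895 CE places the high-density stress band in 1895 − 173 = 1722 CE.

1722 CE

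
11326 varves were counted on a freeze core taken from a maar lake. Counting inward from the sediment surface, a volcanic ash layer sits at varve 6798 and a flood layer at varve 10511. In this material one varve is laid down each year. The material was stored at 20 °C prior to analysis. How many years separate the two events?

The two markers are separated by 10511 − 6798 = 3713 varves.
At one varve per year, 3713 years elapsed between them.

3713 yr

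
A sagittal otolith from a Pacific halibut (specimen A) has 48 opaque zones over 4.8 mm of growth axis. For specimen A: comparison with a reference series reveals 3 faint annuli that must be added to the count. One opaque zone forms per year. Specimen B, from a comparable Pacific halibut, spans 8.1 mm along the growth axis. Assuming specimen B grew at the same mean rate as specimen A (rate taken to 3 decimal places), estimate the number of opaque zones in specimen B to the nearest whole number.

86 opaque zones

Specimen A: true opaque zone count = 48 + 3 = 51.
A: 4.8 mm over 51 years gives 4.8 / 51 ≈ 0.094 mm/yr.
B spans 8.1 / 0.094 = 86.17 years ≈ 86 opaque zones.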